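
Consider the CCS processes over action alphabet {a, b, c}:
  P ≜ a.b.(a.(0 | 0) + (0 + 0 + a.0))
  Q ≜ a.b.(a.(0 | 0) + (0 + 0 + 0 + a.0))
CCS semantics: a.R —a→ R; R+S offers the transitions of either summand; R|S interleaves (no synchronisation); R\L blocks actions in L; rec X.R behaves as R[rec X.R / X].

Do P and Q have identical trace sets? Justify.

P's transition system — 5 states:
  u0 = a.b.(a.(0 | 0) + (0 + 0 + a.0)) has moves --a--▸ u1
  u1 = b.(a.(0 | 0) + (0 + 0 + a.0)) has moves --b--▸ u2
  u2 = a.(0 | 0) + (0 + 0 + a.0) has moves --a--▸ u3, --a--▸ u4
  u3 = 0 has moves deadlocked
  u4 = 0 | 0 has moves deadlocked
Q's transition system — 5 states:
  v0 = a.b.(a.(0 | 0) + (0 + 0 + 0 + a.0)) has moves --a--▸ v1
  v1 = b.(a.(0 | 0) + (0 + 0 + 0 + a.0)) has moves --b--▸ v2
  v2 = a.(0 | 0) + (0 + 0 + 0 + a.0) has moves --a--▸ v3, --a--▸ v4
  v3 = 0 has moves deadlocked
  v4 = 0 | 0 has moves deadlocked
Bisimilarity quotient blocks:
  B0 = {u0, v0}
  B1 = {u1, v1}
  B2 = {u2, v2}
  B3 = {u3, u4, v3, v4}
u0 ∈ B0, v0 ∈ B0 → same block
Bisimilar ⇒ trace-equivalent.

YES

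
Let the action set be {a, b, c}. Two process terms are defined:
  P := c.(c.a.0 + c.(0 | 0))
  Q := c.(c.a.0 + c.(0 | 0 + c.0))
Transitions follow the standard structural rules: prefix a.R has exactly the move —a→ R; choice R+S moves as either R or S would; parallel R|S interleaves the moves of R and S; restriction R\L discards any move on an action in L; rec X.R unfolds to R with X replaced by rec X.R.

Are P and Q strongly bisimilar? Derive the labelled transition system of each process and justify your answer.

P ≁ Q

P's transition system — 5 states:
  p0 = c.(c.a.0 + c.(0 | 0)) :: ··c··> p1
  p1 = c.a.0 + c.(0 | 0) :: ··c··> p2, ··c··> p3
  p2 = 0 | 0 :: (no moves)
  p3 = a.0 :: ··a··> p4
  p4 = 0 :: (no moves)
Q's transition system — 5 states:
  q0 = c.(c.a.0 + c.(0 | 0 + c.0)) :: ··c··> q1
  q1 = c.a.0 + c.(0 | 0 + c.0) :: ··c··> q2, ··c··> q3
  q2 = 0 | 0 + c.0 :: ··c··> q4
  q3 = a.0 :: ··a··> q4
  q4 = 0 :: (no moves)
Partition-refinement fixed point:
  B0 = {p0}
  B1 = {p1}
  B2 = {p3, q3}
  B3 = {p2, p4, q4}
  B4 = {q0}
  B5 = {q1}
  B6 = {q2}
p0 ∈ B0, q0 ∈ B4 → different blocks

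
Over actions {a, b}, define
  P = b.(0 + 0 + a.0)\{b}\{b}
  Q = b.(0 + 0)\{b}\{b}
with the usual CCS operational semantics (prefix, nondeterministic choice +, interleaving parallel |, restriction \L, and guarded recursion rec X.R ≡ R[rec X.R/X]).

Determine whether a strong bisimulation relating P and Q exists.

P ≁ Q

Reachable graph of P (3 states):
  m0 = b.(0 + 0 + a.0)\{b}\{b} :: --b--▸ m1
  m1 = (0 + 0 + a.0)\{b}\{b} :: --a--▸ m2
  m2 = 0\{b}\{b} :: (no moves)
Reachable graph of Q (2 states):
  n0 = b.(0 + 0)\{b}\{b} :: --b--▸ n1
  n1 = (0 + 0)\{b}\{b} :: (no moves)
Coarsest stable partition (strong bisimilarity classes):
  B0 = {m0}
  B1 = {m1}
  B2 = {m2, n1}
  B3 = {n0}
m0 ∈ B0, n0 ∈ B3 → different blocks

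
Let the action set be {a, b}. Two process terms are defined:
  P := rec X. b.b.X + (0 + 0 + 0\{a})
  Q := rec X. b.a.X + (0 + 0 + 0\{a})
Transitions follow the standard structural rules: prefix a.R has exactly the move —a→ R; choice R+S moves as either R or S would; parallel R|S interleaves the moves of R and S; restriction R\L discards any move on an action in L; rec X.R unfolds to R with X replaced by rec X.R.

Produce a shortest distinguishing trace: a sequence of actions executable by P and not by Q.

bb

Reachable graph of P (2 states):
  m0 = rec X. b.b.X + (0 + 0 + 0\{a}) has moves —b→ m1
  m1 = b.(rec X. b.b.X + (0 + 0 + 0\{a})) has moves —b→ m0
Reachable graph of Q (2 states):
  n0 = rec X. b.a.X + (0 + 0 + 0\{a}) has moves —b→ n1
  n1 = a.(rec X. b.a.X + (0 + 0 + 0\{a})) has moves —a→ n0
Trace ⟨bb⟩ through P, begin at {m0}:
  [1] b ⇒ {m1}
  [2] b ⇒ {m0}
  ✓ P
Trace ⟨bb⟩ through Q, begin at {n0}:
  [1] b ⇒ {n1}
  [2] b ⇒ no successor for Q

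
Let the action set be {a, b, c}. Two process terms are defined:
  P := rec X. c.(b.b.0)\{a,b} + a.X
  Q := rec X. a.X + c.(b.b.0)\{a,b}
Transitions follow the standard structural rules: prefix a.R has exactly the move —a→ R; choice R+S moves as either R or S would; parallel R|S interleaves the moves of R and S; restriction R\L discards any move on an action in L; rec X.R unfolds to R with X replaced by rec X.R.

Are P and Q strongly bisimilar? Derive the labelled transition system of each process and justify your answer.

Reachable graph of P (2 states):
  u0 = rec X. c.(b.b.0)\{a,b} + a.X :: --a--▸ u0, --c--▸ u1
  u1 = (b.b.0)\{a,b} :: stopped
Reachable graph of Q (2 states):
  v0 = rec X. a.X + c.(b.b.0)\{a,b} :: --a--▸ v0, --c--▸ v1
  v1 = (b.b.0)\{a,b} :: stopped
Bisimilarity quotient blocks:
  B0 = {u0, v0}
  B1 = {u1, v1}
u0 ∈ B0, v0 ∈ B0 → same block

bisimilar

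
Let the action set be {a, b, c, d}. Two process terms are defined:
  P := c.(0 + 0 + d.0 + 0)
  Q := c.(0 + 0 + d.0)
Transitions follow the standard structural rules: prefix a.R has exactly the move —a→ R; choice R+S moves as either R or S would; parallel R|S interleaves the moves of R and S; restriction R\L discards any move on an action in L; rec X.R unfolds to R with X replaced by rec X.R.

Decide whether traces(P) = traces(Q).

traces(P) = traces(Q)

LTS(P): 3 reachable states
  s0 = c.(0 + 0 + d.0 + 0) :: --c--▸ s1
  s1 = 0 + 0 + d.0 + 0 :: --d--▸ s2
  s2 = 0 :: (no moves)
LTS(Q): 3 reachable states
  t0 = c.(0 + 0 + d.0) :: --c--▸ t1
  t1 = 0 + 0 + d.0 :: --d--▸ t2
  t2 = 0 :: (no moves)
Partition-refinement fixed point:
  B0 = {s0, t0}
  B1 = {s1, t1}
  B2 = {s2, t2}
s0 ∈ B0, t0 ∈ B0 → same block
Bisimilar ⇒ trace-equivalent.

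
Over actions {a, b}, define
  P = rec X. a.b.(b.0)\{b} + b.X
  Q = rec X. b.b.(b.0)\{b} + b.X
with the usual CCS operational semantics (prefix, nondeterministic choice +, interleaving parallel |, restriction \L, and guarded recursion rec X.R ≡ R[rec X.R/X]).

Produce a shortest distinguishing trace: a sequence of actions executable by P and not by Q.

P's transition system — 3 states:
  s0 = rec X. a.b.(b.0)\{b} + b.X ⊢ ··a··> s1, ··b··> s0
  s1 = b.(b.0)\{b} ⊢ ··b··> s2
  s2 = (b.0)\{b} ⊢ ∅
Q's transition system — 3 states:
  t0 = rec X. b.b.(b.0)\{b} + b.X ⊢ ··b··> t0, ··b··> t1
  t1 = b.(b.0)\{b} ⊢ ··b··> t2
  t2 = (b.0)\{b} ⊢ ∅
Trace ⟨a⟩ through P, begin at {s0}:
  after a @ step 1: {s1}
  P completes σ.
Trace ⟨a⟩ through Q, begin at {t0}:
  after a @ step 1: no successor for Q

a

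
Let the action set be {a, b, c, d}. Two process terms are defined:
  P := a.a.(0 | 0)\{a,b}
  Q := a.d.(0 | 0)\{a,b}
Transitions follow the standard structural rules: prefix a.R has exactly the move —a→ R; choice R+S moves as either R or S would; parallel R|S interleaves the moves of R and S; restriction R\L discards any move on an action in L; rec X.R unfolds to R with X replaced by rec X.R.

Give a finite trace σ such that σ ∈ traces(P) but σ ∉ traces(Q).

aa

P's transition system — 3 states:
  m0 = a.a.(0 | 0)\{a,b} → --a--▸ m1
  m1 = a.(0 | 0)\{a,b} → --a--▸ m2
  m2 = (0 | 0)\{a,b} → ∅
Q's transition system — 3 states:
  n0 = a.d.(0 | 0)\{a,b} → --a--▸ n1
  n1 = d.(0 | 0)\{a,b} → --d--▸ n2
  n2 = (0 | 0)\{a,b} → ∅
Run σ = ⟨aa⟩ on P: start {m0}
  step 1 (a): {m1}
  step 2 (a): {m2}
  ✓ P
Run σ = ⟨aa⟩ on Q: start {n0}
  step 1 (a): {n1}
  step 2 (a): no successor for Q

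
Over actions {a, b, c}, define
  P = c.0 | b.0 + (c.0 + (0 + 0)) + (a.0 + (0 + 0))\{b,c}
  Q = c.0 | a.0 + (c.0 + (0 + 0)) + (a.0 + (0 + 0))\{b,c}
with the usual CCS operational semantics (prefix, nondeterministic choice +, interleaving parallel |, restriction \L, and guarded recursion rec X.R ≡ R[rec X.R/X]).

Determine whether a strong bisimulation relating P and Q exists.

P ≁ Q

P's transition system — 6 states:
  u0 = c.0 | b.0 + (c.0 + (0 + 0)) + (a.0 + (0 + 0))\{b,c} → ··a··> u1, ··b··> u2, ··c··> u3, ··c··> u4
  u1 = 0\{b,c} → (no moves)
  u2 = c.0 | 0 → ··c··> u5
  u3 = 0 → (no moves)
  u4 = 0 | b.0 → ··b··> u5
  u5 = 0 | 0 → (no moves)
Q's transition system — 6 states:
  v0 = c.0 | a.0 + (c.0 + (0 + 0)) + (a.0 + (0 + 0))\{b,c} → ··a··> v1, ··a··> v2, ··c··> v3, ··c··> v4
  v1 = 0\{b,c} → (no moves)
  v2 = c.0 | 0 → ··c··> v5
  v3 = 0 → (no moves)
  v4 = 0 | a.0 → ··a··> v5
  v5 = 0 | 0 → (no moves)
Bisimilarity quotient blocks:
  B0 = {u0}
  B1 = {u4}
  B2 = {u1, u3, u5, v1, v3, v5}
  B3 = {u2, v2}
  B4 = {v0}
  B5 = {v4}
u0 ∈ B0, v0 ∈ B4 → different blocks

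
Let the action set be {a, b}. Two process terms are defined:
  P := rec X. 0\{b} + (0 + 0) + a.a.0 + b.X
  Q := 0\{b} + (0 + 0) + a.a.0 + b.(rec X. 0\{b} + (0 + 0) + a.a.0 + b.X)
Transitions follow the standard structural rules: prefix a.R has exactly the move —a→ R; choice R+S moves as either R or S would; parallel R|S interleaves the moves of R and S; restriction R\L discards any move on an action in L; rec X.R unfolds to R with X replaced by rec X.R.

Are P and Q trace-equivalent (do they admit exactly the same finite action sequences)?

trace-equivalent

P's transition system — 3 states:
  m0 = rec X. 0\{b} + (0 + 0) + a.a.0 + b.X ⊢ ··a··> m1, ··b··> m0
  m1 = a.0 ⊢ ··a··> m2
  m2 = 0 ⊢ deadlocked
Q's transition system — 4 states:
  n0 = 0\{b} + (0 + 0) + a.a.0 + b.(rec X. 0\{b} + (0 + 0) + a.a.0 + b.X) ⊢ ··a··> n1, ··b··> n2
  n1 = a.0 ⊢ ··a··> n3
  n2 = rec X. 0\{b} + (0 + 0) + a.a.0 + b.X ⊢ ··a··> n1, ··b··> n2
  n3 = 0 ⊢ deadlocked
Bisimilarity quotient blocks:
  B0 = {m0, n0, n2}
  B1 = {m1, n1}
  B2 = {m2, n3}
m0 ∈ B0, n0 ∈ B0 → same block
Bisimilar ⇒ trace-equivalent.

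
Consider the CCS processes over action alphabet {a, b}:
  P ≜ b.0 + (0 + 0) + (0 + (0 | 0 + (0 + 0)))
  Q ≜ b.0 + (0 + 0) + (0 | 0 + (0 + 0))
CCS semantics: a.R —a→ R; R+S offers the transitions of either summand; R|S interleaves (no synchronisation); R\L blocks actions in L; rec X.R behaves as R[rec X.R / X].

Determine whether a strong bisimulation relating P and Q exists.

P ~ Q

P's transition system — 2 states:
  u0 = b.0 + (0 + 0) + (0 + (0 | 0 + (0 + 0))) → =b=> u1
  u1 = 0 → (no moves)
Q's transition system — 2 states:
  v0 = b.0 + (0 + 0) + (0 | 0 + (0 + 0)) → =b=> v1
  v1 = 0 → (no moves)
Bisimilarity quotient blocks:
  B0 = {u0, v0}
  B1 = {u1, v1}
u0 ∈ B0, v0 ∈ B0 → same block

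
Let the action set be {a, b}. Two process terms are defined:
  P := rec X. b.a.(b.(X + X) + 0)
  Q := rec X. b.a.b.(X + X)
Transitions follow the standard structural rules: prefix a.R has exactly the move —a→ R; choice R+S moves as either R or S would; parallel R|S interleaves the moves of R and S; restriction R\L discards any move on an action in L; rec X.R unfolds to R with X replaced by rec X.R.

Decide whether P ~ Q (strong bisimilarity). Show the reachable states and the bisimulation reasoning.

LTS(P): 4 reachable states
  m0 = rec X. b.a.(b.(X + X) + 0) → —b→ m1
  m1 = a.(b.((rec X. b.a.(b.(X + X) + 0)) + (rec X. b.a.(b.(X + X) + 0))) + 0) → —a→ m2
  m2 = b.((rec X. b.a.(b.(X + X) + 0)) + (rec X. b.a.(b.(X + X) + 0))) + 0 → —b→ m3
  m3 = (rec X. b.a.(b.(X + X) + 0)) + (rec X. b.a.(b.(X + X) + 0)) → —b→ m1
LTS(Q): 4 reachable states
  n0 = rec X. b.a.b.(X + X) → —b→ n1
  n1 = a.b.((rec X. b.a.b.(X + X)) + (rec X. b.a.b.(X + X))) → —a→ n2
  n2 = b.((rec X. b.a.b.(X + X)) + (rec X. b.a.b.(X + X))) → —b→ n3
  n3 = (rec X. b.a.b.(X + X)) + (rec X. b.a.b.(X + X)) → —b→ n1
Coarsest stable partition (strong bisimilarity classes):
  B0 = {m0, m3, n0, n3}
  B1 = {m1, n1}
  B2 = {m2, n2}
m0 ∈ B0, n0 ∈ B0 → same block

bisimilar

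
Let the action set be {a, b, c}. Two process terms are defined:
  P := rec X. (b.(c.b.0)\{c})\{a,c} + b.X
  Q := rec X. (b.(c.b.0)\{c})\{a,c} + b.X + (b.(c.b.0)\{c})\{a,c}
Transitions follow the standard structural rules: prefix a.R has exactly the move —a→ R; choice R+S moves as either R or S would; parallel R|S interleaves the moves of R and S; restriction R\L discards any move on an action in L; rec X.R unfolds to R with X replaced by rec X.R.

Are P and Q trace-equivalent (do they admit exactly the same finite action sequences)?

trace-equivalent

Reachable graph of P (2 states):
  m0 = rec X. (b.(c.b.0)\{c})\{a,c} + b.X | -b-> m0, -b-> m1
  m1 = (c.b.0)\{c}\{a,c} | ·
Reachable graph of Q (2 states):
  n0 = rec X. (b.(c.b.0)\{c})\{a,c} + b.X + (b.(c.b.0)\{c})\{a,c} | -b-> n0, -b-> n1
  n1 = (c.b.0)\{c}\{a,c} | ·
Partition-refinement fixed point:
  B0 = {m0, n0}
  B1 = {m1, n1}
m0 ∈ B0, n0 ∈ B0 → same block
Bisimilar ⇒ trace-equivalent.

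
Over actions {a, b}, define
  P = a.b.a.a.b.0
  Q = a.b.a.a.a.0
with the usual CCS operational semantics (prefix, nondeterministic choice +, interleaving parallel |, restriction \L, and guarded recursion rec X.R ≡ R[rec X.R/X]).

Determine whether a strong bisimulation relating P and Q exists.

NO

LTS(P): 6 reachable states
  s0 = a.b.a.a.b.0 → ··a··> s1
  s1 = b.a.a.b.0 → ··b··> s2
  s2 = a.a.b.0 → ··a··> s3
  s3 = a.b.0 → ··a··> s4
  s4 = b.0 → ··b··> s5
  s5 = 0 → ·
LTS(Q): 6 reachable states
  t0 = a.b.a.a.a.0 → ··a··> t1
  t1 = b.a.a.a.0 → ··b··> t2
  t2 = a.a.a.0 → ··a··> t3
  t3 = a.a.0 → ··a··> t4
  t4 = a.0 → ··a··> t5
  t5 = 0 → ·
Partition-refinement fixed point:
  B0 = {s0}
  B1 = {s1}
  B2 = {s2}
  B3 = {s3}
  B4 = {s4}
  B5 = {s5, t5}
  B6 = {t0}
  B7 = {t1}
  B8 = {t2}
  B9 = {t3}
  B10 = {t4}
s0 ∈ B0, t0 ∈ B6 → different blocks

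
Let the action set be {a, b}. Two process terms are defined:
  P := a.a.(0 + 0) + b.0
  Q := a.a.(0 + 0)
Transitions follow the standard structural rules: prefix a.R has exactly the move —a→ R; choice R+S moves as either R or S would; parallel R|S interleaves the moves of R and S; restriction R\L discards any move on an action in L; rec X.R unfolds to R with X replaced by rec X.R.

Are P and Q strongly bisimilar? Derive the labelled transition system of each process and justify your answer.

not bisimilar

LTS(P): 4 reachable states
  s0 = a.a.(0 + 0) + b.0 | =a=> s1, =b=> s2
  s1 = a.(0 + 0) | =a=> s3
  s2 = 0 | deadlocked
  s3 = 0 + 0 | deadlocked
LTS(Q): 3 reachable states
  t0 = a.a.(0 + 0) | =a=> t1
  t1 = a.(0 + 0) | =a=> t2
  t2 = 0 + 0 | deadlocked
Coarsest stable partition (strong bisimilarity classes):
  B0 = {s0}
  B1 = {s1, t1}
  B2 = {s2, s3, t2}
  B3 = {t0}
s0 ∈ B0, t0 ∈ B3 → different blocks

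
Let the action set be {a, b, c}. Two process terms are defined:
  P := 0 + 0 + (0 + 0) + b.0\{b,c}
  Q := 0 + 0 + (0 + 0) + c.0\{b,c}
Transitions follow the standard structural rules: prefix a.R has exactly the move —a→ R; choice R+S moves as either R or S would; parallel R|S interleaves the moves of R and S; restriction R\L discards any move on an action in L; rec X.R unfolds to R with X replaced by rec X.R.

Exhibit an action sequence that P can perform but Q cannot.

Reachable graph of P (2 states):
  u0 = 0 + 0 + (0 + 0) + b.0\{b,c} has moves -b-> u1
  u1 = 0\{b,c} has moves ∅
Reachable graph of Q (2 states):
  v0 = 0 + 0 + (0 + 0) + c.0\{b,c} has moves -c-> v1
  v1 = 0\{b,c} has moves ∅
Executing b from P (initial set {u0}):
  step 1 (b): {u1}
  ✓ P
Executing b from Q (initial set {v0}):
  step 1 (b): no successor for Q

b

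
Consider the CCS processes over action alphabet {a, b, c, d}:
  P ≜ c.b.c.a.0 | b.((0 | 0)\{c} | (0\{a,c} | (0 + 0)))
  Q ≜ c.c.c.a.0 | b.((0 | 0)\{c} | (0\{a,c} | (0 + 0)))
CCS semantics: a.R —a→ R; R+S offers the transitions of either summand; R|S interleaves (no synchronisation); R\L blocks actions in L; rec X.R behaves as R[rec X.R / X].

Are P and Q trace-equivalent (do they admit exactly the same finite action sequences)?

P's transition system — 10 states:
  s0 = c.b.c.a.0 | b.((0 | 0)\{c} | (0\{a,c} | (0 + 0))) | --b--▸ s1, --c--▸ s2
  s1 = c.b.c.a.0 | ((0 | 0)\{c} | (0\{a,c} | (0 + 0))) | --c--▸ s3
  s2 = b.c.a.0 | b.((0 | 0)\{c} | (0\{a,c} | (0 + 0))) | --b--▸ s3, --b--▸ s4
  s3 = b.c.a.0 | ((0 | 0)\{c} | (0\{a,c} | (0 + 0))) | --b--▸ s5
  s4 = c.a.0 | b.((0 | 0)\{c} | (0\{a,c} | (0 + 0))) | --b--▸ s5, --c--▸ s6
  s5 = c.a.0 | ((0 | 0)\{c} | (0\{a,c} | (0 + 0))) | --c--▸ s7
  s6 = a.0 | b.((0 | 0)\{c} | (0\{a,c} | (0 + 0))) | --a--▸ s8, --b--▸ s7
  s7 = a.0 | ((0 | 0)\{c} | (0\{a,c} | (0 + 0))) | --a--▸ s9
  s8 = 0 | b.((0 | 0)\{c} | (0\{a,c} | (0 + 0))) | --b--▸ s9
  s9 = 0 | ((0 | 0)\{c} | (0\{a,c} | (0 + 0))) | ∅
Q's transition system — 10 states:
  t0 = c.c.c.a.0 | b.((0 | 0)\{c} | (0\{a,c} | (0 + 0))) | --b--▸ t1, --c--▸ t2
  t1 = c.c.c.a.0 | ((0 | 0)\{c} | (0\{a,c} | (0 + 0))) | --c--▸ t3
  t2 = c.c.a.0 | b.((0 | 0)\{c} | (0\{a,c} | (0 + 0))) | --b--▸ t3, --c--▸ t4
  t3 = c.c.a.0 | ((0 | 0)\{c} | (0\{a,c} | (0 + 0))) | --c--▸ t5
  t4 = c.a.0 | b.((0 | 0)\{c} | (0\{a,c} | (0 + 0))) | --b--▸ t5, --c--▸ t6
  t5 = c.a.0 | ((0 | 0)\{c} | (0\{a,c} | (0 + 0))) | --c--▸ t7
  t6 = a.0 | b.((0 | 0)\{c} | (0\{a,c} | (0 + 0))) | --a--▸ t8, --b--▸ t7
  t7 = a.0 | ((0 | 0)\{c} | (0\{a,c} | (0 + 0))) | --a--▸ t9
  t8 = 0 | b.((0 | 0)\{c} | (0\{a,c} | (0 + 0))) | --b--▸ t9
  t9 = 0 | ((0 | 0)\{c} | (0\{a,c} | (0 + 0))) | ∅
Trace ⟨bcb⟩ through P, begin at {s0}:
  [1] b ⇒ {s1}
  [2] c ⇒ {s3}
  [3] b ⇒ {s5}
  — P admits the full trace.
Trace ⟨bcb⟩ through Q, begin at {t0}:
  [1] b ⇒ {t1}
  [2] c ⇒ {t3}
  [3] b ⇒ ∅  — Q cannot continue

traces(P) ≠ traces(Q) — witness ⟨bcb⟩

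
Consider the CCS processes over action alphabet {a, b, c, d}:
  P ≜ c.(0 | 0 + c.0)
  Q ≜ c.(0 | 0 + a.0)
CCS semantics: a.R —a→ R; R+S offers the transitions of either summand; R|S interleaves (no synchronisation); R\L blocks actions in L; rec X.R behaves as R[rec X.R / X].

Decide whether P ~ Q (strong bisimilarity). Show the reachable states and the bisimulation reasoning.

P ≁ Q

Reachable graph of P (3 states):
  p0 = c.(0 | 0 + c.0) → --c--▸ p1
  p1 = 0 | 0 + c.0 → --c--▸ p2
  p2 = 0 → ∅
Reachable graph of Q (3 states):
  q0 = c.(0 | 0 + a.0) → --c--▸ q1
  q1 = 0 | 0 + a.0 → --a--▸ q2
  q2 = 0 → ∅
Bisimilarity quotient blocks:
  B0 = {p0}
  B1 = {p1}
  B2 = {p2, q2}
  B3 = {q0}
  B4 = {q1}
p0 ∈ B0, q0 ∈ B3 → different blocks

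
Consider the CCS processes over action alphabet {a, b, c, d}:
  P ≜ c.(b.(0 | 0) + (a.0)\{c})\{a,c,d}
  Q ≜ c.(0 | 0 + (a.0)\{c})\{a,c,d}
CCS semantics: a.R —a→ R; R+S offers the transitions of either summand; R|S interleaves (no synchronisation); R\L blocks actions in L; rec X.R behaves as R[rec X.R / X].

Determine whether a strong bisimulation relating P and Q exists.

P's transition system — 3 states:
  p0 = c.(b.(0 | 0) + (a.0)\{c})\{a,c,d} → —c→ p1
  p1 = (b.(0 | 0) + (a.0)\{c})\{a,c,d} → —b→ p2
  p2 = (0 | 0)\{a,c,d} → deadlocked
Q's transition system — 2 states:
  q0 = c.(0 | 0 + (a.0)\{c})\{a,c,d} → —c→ q1
  q1 = (0 | 0 + (a.0)\{c})\{a,c,d} → deadlocked
Partition-refinement fixed point:
  B0 = {p0}
  B1 = {p1}
  B2 = {p2, q1}
  B3 = {q0}
p0 ∈ B0, q0 ∈ B3 → different blocks

NO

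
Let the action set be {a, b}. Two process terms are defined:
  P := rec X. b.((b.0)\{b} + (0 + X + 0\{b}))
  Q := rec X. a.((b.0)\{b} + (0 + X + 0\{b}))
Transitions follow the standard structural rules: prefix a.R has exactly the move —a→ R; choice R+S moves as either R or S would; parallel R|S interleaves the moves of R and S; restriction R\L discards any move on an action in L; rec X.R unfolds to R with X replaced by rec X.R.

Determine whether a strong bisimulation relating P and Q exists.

not bisimilar

LTS(P): 2 reachable states
  s0 = rec X. b.((b.0)\{b} + (0 + X + 0\{b})) has moves =b=> s1
  s1 = (b.0)\{b} + (0 + (rec X. b.((b.0)\{b} + (0 + X + 0\{b}))) + 0\{b}) has moves =b=> s1
LTS(Q): 2 reachable states
  t0 = rec X. a.((b.0)\{b} + (0 + X + 0\{b})) has moves =a=> t1
  t1 = (b.0)\{b} + (0 + (rec X. a.((b.0)\{b} + (0 + X + 0\{b}))) + 0\{b}) has moves =a=> t1
Partition-refinement fixed point:
  B0 = {s0, s1}
  B1 = {t0, t1}
s0 ∈ B0, t0 ∈ B1 → different blocks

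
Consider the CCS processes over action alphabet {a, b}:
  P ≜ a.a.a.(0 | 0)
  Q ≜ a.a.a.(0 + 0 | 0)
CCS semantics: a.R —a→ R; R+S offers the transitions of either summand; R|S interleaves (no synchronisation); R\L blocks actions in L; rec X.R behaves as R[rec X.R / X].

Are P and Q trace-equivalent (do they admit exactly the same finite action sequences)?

P's transition system — 4 states:
  s0 = a.a.a.(0 | 0) → ··a··> s1
  s1 = a.a.(0 | 0) → ··a··> s2
  s2 = a.(0 | 0) → ··a··> s3
  s3 = 0 | 0 → ·
Q's transition system — 4 states:
  t0 = a.a.a.(0 + 0 | 0) → ··a··> t1
  t1 = a.a.(0 + 0 | 0) → ··a··> t2
  t2 = a.(0 + 0 | 0) → ··a··> t3
  t3 = 0 + 0 | 0 → ·
Partition-refinement fixed point:
  B0 = {s0, t0}
  B1 = {s1, t1}
  B2 = {s2, t2}
  B3 = {s3, t3}
s0 ∈ B0, t0 ∈ B0 → same block
Bisimilar ⇒ trace-equivalent.

trace-equivalent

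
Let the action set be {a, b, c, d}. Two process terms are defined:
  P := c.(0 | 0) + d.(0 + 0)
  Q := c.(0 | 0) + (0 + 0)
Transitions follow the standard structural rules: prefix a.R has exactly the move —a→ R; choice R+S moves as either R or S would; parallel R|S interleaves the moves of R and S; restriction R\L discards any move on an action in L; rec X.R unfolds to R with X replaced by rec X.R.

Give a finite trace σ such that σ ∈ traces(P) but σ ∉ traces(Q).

d

Reachable graph of P (3 states):
  p0 = c.(0 | 0) + d.(0 + 0) ⊢ —c→ p1, —d→ p2
  p1 = 0 | 0 ⊢ stopped
  p2 = 0 + 0 ⊢ stopped
Reachable graph of Q (2 states):
  q0 = c.(0 | 0) + (0 + 0) ⊢ —c→ q1
  q1 = 0 | 0 ⊢ stopped
Executing d from P (initial set {p0}):
  step 1 (d): {p2}
  — P admits the full trace.
Executing d from Q (initial set {q0}):
  step 1 (d): ∅  — Q cannot continue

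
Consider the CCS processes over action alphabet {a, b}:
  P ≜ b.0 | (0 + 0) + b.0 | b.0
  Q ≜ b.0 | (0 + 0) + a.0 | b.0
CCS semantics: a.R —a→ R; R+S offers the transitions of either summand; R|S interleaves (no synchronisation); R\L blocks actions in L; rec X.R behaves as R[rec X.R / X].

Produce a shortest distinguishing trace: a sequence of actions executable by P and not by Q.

bb

LTS(P): 5 reachable states
  m0 = b.0 | (0 + 0) + b.0 | b.0 ⊢ =b=> m1, =b=> m2, =b=> m3
  m1 = 0 | (0 + 0) ⊢ deadlocked
  m2 = 0 | b.0 ⊢ =b=> m4
  m3 = b.0 | 0 ⊢ =b=> m4
  m4 = 0 | 0 ⊢ deadlocked
LTS(Q): 5 reachable states
  n0 = b.0 | (0 + 0) + a.0 | b.0 ⊢ =a=> n1, =b=> n2, =b=> n3
  n1 = 0 | b.0 ⊢ =b=> n4
  n2 = 0 | (0 + 0) ⊢ deadlocked
  n3 = a.0 | 0 ⊢ =a=> n4
  n4 = 0 | 0 ⊢ deadlocked
Trace ⟨bb⟩ through P, begin at {m0}:
  after b @ step 1: {m1, m2, m3}
  after b @ step 2: {m4}
  P completes σ.
Trace ⟨bb⟩ through Q, begin at {n0}:
  after b @ step 1: {n2, n3}
  after b @ step 2: no successor for Q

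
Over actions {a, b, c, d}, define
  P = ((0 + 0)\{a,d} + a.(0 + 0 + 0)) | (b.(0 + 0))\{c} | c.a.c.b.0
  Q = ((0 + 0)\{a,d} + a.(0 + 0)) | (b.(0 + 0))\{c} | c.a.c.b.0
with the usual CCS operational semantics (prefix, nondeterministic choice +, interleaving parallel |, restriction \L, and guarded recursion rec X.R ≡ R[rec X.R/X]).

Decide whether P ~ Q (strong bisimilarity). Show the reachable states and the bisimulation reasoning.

Reachable graph of P (20 states):
  m0 = ((0 + 0)\{a,d} + a.(0 + 0 + 0)) | (b.(0 + 0))\{c} | c.a.c.b.0 → ··a··> m1, ··b··> m2, ··c··> m3
  m1 = (0 + 0 + 0) | (b.(0 + 0))\{c} | c.a.c.b.0 → ··b··> m4, ··c··> m5
  m2 = ((0 + 0)\{a,d} + a.(0 + 0 + 0)) | (0 + 0)\{c} | c.a.c.b.0 → ··a··> m4, ··c··> m6
  m3 = ((0 + 0)\{a,d} + a.(0 + 0 + 0)) | (b.(0 + 0))\{c} | a.c.b.0 → ··a··> m5, ··a··> m7, ··b··> m6
  m4 = (0 + 0 + 0) | (0 + 0)\{c} | c.a.c.b.0 → ··c··> m8
  m5 = (0 + 0 + 0) | (b.(0 + 0))\{c} | a.c.b.0 → ··a··> m9, ··b··> m8
  m6 = ((0 + 0)\{a,d} + a.(0 + 0 + 0)) | (0 + 0)\{c} | a.c.b.0 → ··a··> m10, ··a··> m8
  m7 = ((0 + 0)\{a,d} + a.(0 + 0 + 0)) | (b.(0 + 0))\{c} | c.b.0 → ··a··> m9, ··b··> m10, ··c··> m11
  m8 = (0 + 0 + 0) | (0 + 0)\{c} | a.c.b.0 → ··a··> m12
  m9 = (0 + 0 + 0) | (b.(0 + 0))\{c} | c.b.0 → ··b··> m12, ··c··> m13
  m10 = ((0 + 0)\{a,d} + a.(0 + 0 + 0)) | (0 + 0)\{c} | c.b.0 → ··a··> m12, ··c··> m14
  m11 = ((0 + 0)\{a,d} + a.(0 + 0 + 0)) | (b.(0 + 0))\{c} | b.0 → ··a··> m13, ··b··> m14, ··b··> m15
  m12 = (0 + 0 + 0) | (0 + 0)\{c} | c.b.0 → ··c··> m16
  m13 = (0 + 0 + 0) | (b.(0 + 0))\{c} | b.0 → ··b··> m16, ··b··> m17
  m14 = ((0 + 0)\{a,d} + a.(0 + 0 + 0)) | (0 + 0)\{c} | b.0 → ··a··> m16, ··b··> m18
  m15 = ((0 + 0)\{a,d} + a.(0 + 0 + 0)) | (b.(0 + 0))\{c} | 0 → ··a··> m17, ··b··> m18
  m16 = (0 + 0 + 0) | (0 + 0)\{c} | b.0 → ··b··> m19
  m17 = (0 + 0 + 0) | (b.(0 + 0))\{c} | 0 → ··b··> m19
  m18 = ((0 + 0)\{a,d} + a.(0 + 0 + 0)) | (0 + 0)\{c} | 0 → ··a··> m19
  m19 = (0 + 0 + 0) | (0 + 0)\{c} | 0 → (no moves)
Reachable graph of Q (20 states):
  n0 = ((0 + 0)\{a,d} + a.(0 + 0)) | (b.(0 + 0))\{c} | c.a.c.b.0 → ··a··> n1, ··b··> n2, ··c··> n3
  n1 = (0 + 0) | (b.(0 + 0))\{c} | c.a.c.b.0 → ··b··> n4, ··c··> n5
  n2 = ((0 + 0)\{a,d} + a.(0 + 0)) | (0 + 0)\{c} | c.a.c.b.0 → ··a··> n4, ··c··> n6
  n3 = ((0 + 0)\{a,d} + a.(0 + 0)) | (b.(0 + 0))\{c} | a.c.b.0 → ··a··> n5, ··a··> n7, ··b··> n6
  n4 = (0 + 0) | (0 + 0)\{c} | c.a.c.b.0 → ··c··> n8
  n5 = (0 + 0) | (b.(0 + 0))\{c} | a.c.b.0 → ··a··> n9, ··b··> n8
  n6 = ((0 + 0)\{a,d} + a.(0 + 0)) | (0 + 0)\{c} | a.c.b.0 → ··a··> n10, ··a··> n8
  n7 = ((0 + 0)\{a,d} + a.(0 + 0)) | (b.(0 + 0))\{c} | c.b.0 → ··a··> n9, ··b··> n10, ··c··> n11
  n8 = (0 + 0) | (0 + 0)\{c} | a.c.b.0 → ··a··> n12
  n9 = (0 + 0) | (b.(0 + 0))\{c} | c.b.0 → ··b··> n12, ··c··> n13
  n10 = ((0 + 0)\{a,d} + a.(0 + 0)) | (0 + 0)\{c} | c.b.0 → ··a··> n12, ··c··> n14
  n11 = ((0 + 0)\{a,d} + a.(0 + 0)) | (b.(0 + 0))\{c} | b.0 → ··a··> n13, ··b··> n14, ··b··> n15
  n12 = (0 + 0) | (0 + 0)\{c} | c.b.0 → ··c··> n16
  n13 = (0 + 0) | (b.(0 + 0))\{c} | b.0 → ··b··> n16, ··b··> n17
  n14 = ((0 + 0)\{a,d} + a.(0 + 0)) | (0 + 0)\{c} | b.0 → ··a··> n16, ··b··> n18
  n15 = ((0 + 0)\{a,d} + a.(0 + 0)) | (b.(0 + 0))\{c} | 0 → ··a··> n17, ··b··> n18
  n16 = (0 + 0) | (0 + 0)\{c} | b.0 → ··b··> n19
  n17 = (0 + 0) | (b.(0 + 0))\{c} | 0 → ··b··> n19
  n18 = ((0 + 0)\{a,d} + a.(0 + 0)) | (0 + 0)\{c} | 0 → ··a··> n19
  n19 = (0 + 0) | (0 + 0)\{c} | 0 → (no moves)
Partition-refinement fixed point:
  B0 = {m0, n0}
  B1 = {m2, n2}
  B2 = {m4, n4}
  B3 = {m8, n8}
  B4 = {m12, n12}
  B5 = {m16, m17, n16, n17}
  B6 = {m19, n19}
  B7 = {m6, n6}
  B8 = {m10, n10}
  B9 = {m14, m15, n14, n15}
  B10 = {m18, n18}
  B11 = {m3, n3}
  B12 = {m7, n7}
  B13 = {m11, n11}
  B14 = {m13, n13}
  B15 = {m9, n9}
  B16 = {m5, n5}
  B17 = {m1, n1}
m0 ∈ B0, n0 ∈ B0 → same block

P ~ Q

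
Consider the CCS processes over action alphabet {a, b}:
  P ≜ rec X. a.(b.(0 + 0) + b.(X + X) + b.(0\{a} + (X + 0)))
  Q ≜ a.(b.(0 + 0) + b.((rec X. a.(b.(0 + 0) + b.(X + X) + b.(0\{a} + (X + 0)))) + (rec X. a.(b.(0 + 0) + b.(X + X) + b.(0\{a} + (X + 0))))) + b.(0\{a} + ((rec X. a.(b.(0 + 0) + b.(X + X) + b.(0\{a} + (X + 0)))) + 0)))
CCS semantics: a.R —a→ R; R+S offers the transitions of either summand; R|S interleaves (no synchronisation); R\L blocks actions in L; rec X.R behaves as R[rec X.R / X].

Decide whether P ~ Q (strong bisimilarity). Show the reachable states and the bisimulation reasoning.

P's transition system — 5 states:
  s0 = rec X. a.(b.(0 + 0) + b.(X + X) + b.(0\{a} + (X + 0))) ⊢ -a-> s1
  s1 = b.(0 + 0) + b.((rec X. a.(b.(0 + 0) + b.(X + X) + b.(0\{a} + (X + 0)))) + (rec X. a.(b.(0 + 0) + b.(X + X) + b.(0\{a} + (X + 0))))) + b.(0\{a} + ((rec X. a.(b.(0 + 0) + b.(X + X) + b.(0\{a} + (X + 0)))) + 0)) ⊢ -b-> s2, -b-> s3, -b-> s4
  s2 = (rec X. a.(b.(0 + 0) + b.(X + X) + b.(0\{a} + (X + 0)))) + (rec X. a.(b.(0 + 0) + b.(X + X) + b.(0\{a} + (X + 0)))) ⊢ -a-> s1
  s3 = 0 + 0 ⊢ stopped
  s4 = 0\{a} + ((rec X. a.(b.(0 + 0) + b.(X + X) + b.(0\{a} + (X + 0)))) + 0) ⊢ -a-> s1
Q's transition system — 5 states:
  t0 = a.(b.(0 + 0) + b.((rec X. a.(b.(0 + 0) + b.(X + X) + b.(0\{a} + (X + 0)))) + (rec X. a.(b.(0 + 0) + b.(X + X) + b.(0\{a} + (X + 0))))) + b.(0\{a} + ((rec X. a.(b.(0 + 0) + b.(X + X) + b.(0\{a} + (X + 0)))) + 0))) ⊢ -a-> t1
  t1 = b.(0 + 0) + b.((rec X. a.(b.(0 + 0) + b.(X + X) + b.(0\{a} + (X + 0)))) + (rec X. a.(b.(0 + 0) + b.(X + X) + b.(0\{a} + (X + 0))))) + b.(0\{a} + ((rec X. a.(b.(0 + 0) + b.(X + X) + b.(0\{a} + (X + 0)))) + 0)) ⊢ -b-> t2, -b-> t3, -b-> t4
  t2 = (rec X. a.(b.(0 + 0) + b.(X + X) + b.(0\{a} + (X + 0)))) + (rec X. a.(b.(0 + 0) + b.(X + X) + b.(0\{a} + (X + 0)))) ⊢ -a-> t1
  t3 = 0 + 0 ⊢ stopped
  t4 = 0\{a} + ((rec X. a.(b.(0 + 0) + b.(X + X) + b.(0\{a} + (X + 0)))) + 0) ⊢ -a-> t1
Coarsest stable partition (strong bisimilarity classes):
  B0 = {s0, s2, s4, t0, t2, t4}
  B1 = {s1, t1}
  B2 = {s3, t3}
s0 ∈ B0, t0 ∈ B0 → same block

P ~ Q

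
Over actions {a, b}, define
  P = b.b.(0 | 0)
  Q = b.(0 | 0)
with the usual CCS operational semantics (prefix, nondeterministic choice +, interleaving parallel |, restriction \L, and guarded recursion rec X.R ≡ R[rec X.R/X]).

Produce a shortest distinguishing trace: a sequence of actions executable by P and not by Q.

LTS(P): 3 reachable states
  u0 = b.b.(0 | 0) has moves ··b··> u1
  u1 = b.(0 | 0) has moves ··b··> u2
  u2 = 0 | 0 has moves (no moves)
LTS(Q): 2 reachable states
  v0 = b.(0 | 0) has moves ··b··> v1
  v1 = 0 | 0 has moves (no moves)
Run σ = ⟨bb⟩ on P: start {u0}
  [1] b ⇒ {u1}
  [2] b ⇒ {u2}
  — P admits the full trace.
Run σ = ⟨bb⟩ on Q: start {v0}
  [1] b ⇒ {v1}
  [2] b ⇒ no successor for Q

bb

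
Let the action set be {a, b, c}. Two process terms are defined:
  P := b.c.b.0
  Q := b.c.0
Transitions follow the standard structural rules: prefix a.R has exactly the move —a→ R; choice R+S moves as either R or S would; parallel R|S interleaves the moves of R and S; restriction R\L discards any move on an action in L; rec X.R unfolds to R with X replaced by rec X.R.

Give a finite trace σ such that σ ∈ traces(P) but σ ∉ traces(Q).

bcb

LTS(P): 4 reachable states
  u0 = b.c.b.0 :: --b--▸ u1
  u1 = c.b.0 :: --c--▸ u2
  u2 = b.0 :: --b--▸ u3
  u3 = 0 :: ·
LTS(Q): 3 reachable states
  v0 = b.c.0 :: --b--▸ v1
  v1 = c.0 :: --c--▸ v2
  v2 = 0 :: ·
Executing bcb from P (initial set {u0}):
  [1] b ⇒ {u1}
  [2] c ⇒ {u2}
  [3] b ⇒ {u3}
  — P admits the full trace.
Executing bcb from Q (initial set {v0}):
  [1] b ⇒ {v1}
  [2] c ⇒ {v2}
  [3] b ⇒ no successor for Q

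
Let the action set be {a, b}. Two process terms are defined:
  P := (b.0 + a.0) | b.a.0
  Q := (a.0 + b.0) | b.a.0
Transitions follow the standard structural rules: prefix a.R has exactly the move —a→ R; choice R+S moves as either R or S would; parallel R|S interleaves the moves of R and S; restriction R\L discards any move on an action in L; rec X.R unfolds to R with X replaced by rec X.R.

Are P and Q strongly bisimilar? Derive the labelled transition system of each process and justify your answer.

bisimilar

LTS(P): 6 reachable states
  s0 = (b.0 + a.0) | b.a.0 → ··a··> s1, ··b··> s1, ··b··> s2
  s1 = 0 | b.a.0 → ··b··> s3
  s2 = (b.0 + a.0) | a.0 → ··a··> s3, ··a··> s4, ··b··> s3
  s3 = 0 | a.0 → ··a··> s5
  s4 = (b.0 + a.0) | 0 → ··a··> s5, ··b··> s5
  s5 = 0 | 0 → stopped
LTS(Q): 6 reachable states
  t0 = (a.0 + b.0) | b.a.0 → ··a··> t1, ··b··> t1, ··b··> t2
  t1 = 0 | b.a.0 → ··b··> t3
  t2 = (a.0 + b.0) | a.0 → ··a··> t3, ··a··> t4, ··b··> t3
  t3 = 0 | a.0 → ··a··> t5
  t4 = (a.0 + b.0) | 0 → ··a··> t5, ··b··> t5
  t5 = 0 | 0 → stopped
Bisimilarity quotient blocks:
  B0 = {s0, t0}
  B1 = {s1, t1}
  B2 = {s3, t3}
  B3 = {s5, t5}
  B4 = {s2, t2}
  B5 = {s4, t4}
s0 ∈ B0, t0 ∈ B0 → same block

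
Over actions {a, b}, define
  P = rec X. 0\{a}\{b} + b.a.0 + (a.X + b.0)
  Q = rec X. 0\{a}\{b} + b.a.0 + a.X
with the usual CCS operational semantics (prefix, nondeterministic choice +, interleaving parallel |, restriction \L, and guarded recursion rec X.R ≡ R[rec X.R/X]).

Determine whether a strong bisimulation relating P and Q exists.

Reachable graph of P (3 states):
  u0 = rec X. 0\{a}\{b} + b.a.0 + (a.X + b.0) ⊢ ··a··> u0, ··b··> u1, ··b··> u2
  u1 = 0 ⊢ deadlocked
  u2 = a.0 ⊢ ··a··> u1
Reachable graph of Q (3 states):
  v0 = rec X. 0\{a}\{b} + b.a.0 + a.X ⊢ ··a··> v0, ··b··> v1
  v1 = a.0 ⊢ ··a··> v2
  v2 = 0 ⊢ deadlocked
Partition-refinement fixed point:
  B0 = {u0}
  B1 = {u2, v1}
  B2 = {u1, v2}
  B3 = {v0}
u0 ∈ B0, v0 ∈ B3 → different blocks

P ≁ Q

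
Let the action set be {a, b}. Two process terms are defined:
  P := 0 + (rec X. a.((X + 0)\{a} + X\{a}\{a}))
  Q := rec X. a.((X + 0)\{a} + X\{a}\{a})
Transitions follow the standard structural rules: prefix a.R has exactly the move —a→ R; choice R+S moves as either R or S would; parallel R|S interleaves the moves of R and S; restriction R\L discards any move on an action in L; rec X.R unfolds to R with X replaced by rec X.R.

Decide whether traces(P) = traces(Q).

traces(P) = traces(Q)

P's transition system — 2 states:
  m0 = 0 + (rec X. a.((X + 0)\{a} + X\{a}\{a})) | -a-> m1
  m1 = ((rec X. a.((X + 0)\{a} + X\{a}\{a})) + 0)\{a} + (rec X. a.((X + 0)\{a} + X\{a}\{a}))\{a}\{a} | ·
Q's transition system — 2 states:
  n0 = rec X. a.((X + 0)\{a} + X\{a}\{a}) | -a-> n1
  n1 = ((rec X. a.((X + 0)\{a} + X\{a}\{a})) + 0)\{a} + (rec X. a.((X + 0)\{a} + X\{a}\{a}))\{a}\{a} | ·
Coarsest stable partition (strong bisimilarity classes):
  B0 = {m0, n0}
  B1 = {m1, n1}
m0 ∈ B0, n0 ∈ B0 → same block
Bisimilar ⇒ trace-equivalent.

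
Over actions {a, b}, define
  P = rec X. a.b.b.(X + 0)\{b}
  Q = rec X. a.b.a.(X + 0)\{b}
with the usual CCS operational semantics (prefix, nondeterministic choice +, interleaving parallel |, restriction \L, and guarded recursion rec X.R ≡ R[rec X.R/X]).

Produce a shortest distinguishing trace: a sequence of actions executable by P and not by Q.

Reachable graph of P (5 states):
  p0 = rec X. a.b.b.(X + 0)\{b} :: -a-> p1
  p1 = b.b.((rec X. a.b.b.(X + 0)\{b}) + 0)\{b} :: -b-> p2
  p2 = b.((rec X. a.b.b.(X + 0)\{b}) + 0)\{b} :: -b-> p3
  p3 = ((rec X. a.b.b.(X + 0)\{b}) + 0)\{b} :: -a-> p4
  p4 = (b.b.((rec X. a.b.b.(X + 0)\{b}) + 0)\{b})\{b} :: deadlocked
Reachable graph of Q (5 states):
  q0 = rec X. a.b.a.(X + 0)\{b} :: -a-> q1
  q1 = b.a.((rec X. a.b.a.(X + 0)\{b}) + 0)\{b} :: -b-> q2
  q2 = a.((rec X. a.b.a.(X + 0)\{b}) + 0)\{b} :: -a-> q3
  q3 = ((rec X. a.b.a.(X + 0)\{b}) + 0)\{b} :: -a-> q4
  q4 = (b.a.((rec X. a.b.a.(X + 0)\{b}) + 0)\{b})\{b} :: deadlocked
Run σ = ⟨abb⟩ on P: start {p0}
  after a @ step 1: {p1}
  after b @ step 2: {p2}
  after b @ step 3: {p3}
  — P admits the full trace.
Run σ = ⟨abb⟩ on Q: start {q0}
  after a @ step 1: {q1}
  after b @ step 2: {q2}
  after b @ step 3: no successor for Q

abb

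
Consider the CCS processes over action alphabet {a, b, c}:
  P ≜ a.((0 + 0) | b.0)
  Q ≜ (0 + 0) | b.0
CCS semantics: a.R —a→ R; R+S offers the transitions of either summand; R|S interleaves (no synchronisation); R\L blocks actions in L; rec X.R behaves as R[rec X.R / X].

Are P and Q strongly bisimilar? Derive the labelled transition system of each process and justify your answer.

not bisimilar

Reachable graph of P (3 states):
  u0 = a.((0 + 0) | b.0) ⊢ =a=> u1
  u1 = (0 + 0) | b.0 ⊢ =b=> u2
  u2 = (0 + 0) | 0 ⊢ deadlocked
Reachable graph of Q (2 states):
  v0 = (0 + 0) | b.0 ⊢ =b=> v1
  v1 = (0 + 0) | 0 ⊢ deadlocked
Partition-refinement fixed point:
  B0 = {u0}
  B1 = {u1, v0}
  B2 = {u2, v1}
u0 ∈ B0, v0 ∈ B1 → different blocks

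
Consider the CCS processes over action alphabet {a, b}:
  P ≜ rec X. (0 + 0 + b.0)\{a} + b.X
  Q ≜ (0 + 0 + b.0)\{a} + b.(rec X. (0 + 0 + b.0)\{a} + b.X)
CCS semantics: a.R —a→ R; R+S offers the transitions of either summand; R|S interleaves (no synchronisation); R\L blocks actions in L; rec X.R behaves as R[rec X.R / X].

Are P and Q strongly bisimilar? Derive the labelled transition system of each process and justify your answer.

bisimilar

P's transition system — 2 states:
  s0 = rec X. (0 + 0 + b.0)\{a} + b.X has moves --b--▸ s0, --b--▸ s1
  s1 = 0\{a} has moves stopped
Q's transition system — 3 states:
  t0 = (0 + 0 + b.0)\{a} + b.(rec X. (0 + 0 + b.0)\{a} + b.X) has moves --b--▸ t1, --b--▸ t2
  t1 = 0\{a} has moves stopped
  t2 = rec X. (0 + 0 + b.0)\{a} + b.X has moves --b--▸ t1, --b--▸ t2
Partition-refinement fixed point:
  B0 = {s0, t0, t2}
  B1 = {s1, t1}
s0 ∈ B0, t0 ∈ B0 → same block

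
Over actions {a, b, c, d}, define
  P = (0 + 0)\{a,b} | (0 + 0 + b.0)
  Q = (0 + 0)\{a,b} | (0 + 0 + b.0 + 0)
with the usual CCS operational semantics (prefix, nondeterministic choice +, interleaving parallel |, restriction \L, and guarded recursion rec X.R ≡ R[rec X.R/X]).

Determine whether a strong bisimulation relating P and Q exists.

bisimilar

LTS(P): 2 reachable states
  u0 = (0 + 0)\{a,b} | (0 + 0 + b.0) | --b--▸ u1
  u1 = (0 + 0)\{a,b} | 0 | ·
LTS(Q): 2 reachable states
  v0 = (0 + 0)\{a,b} | (0 + 0 + b.0 + 0) | --b--▸ v1
  v1 = (0 + 0)\{a,b} | 0 | ·
Partition-refinement fixed point:
  B0 = {u0, v0}
  B1 = {u1, v1}
u0 ∈ B0, v0 ∈ B0 → same block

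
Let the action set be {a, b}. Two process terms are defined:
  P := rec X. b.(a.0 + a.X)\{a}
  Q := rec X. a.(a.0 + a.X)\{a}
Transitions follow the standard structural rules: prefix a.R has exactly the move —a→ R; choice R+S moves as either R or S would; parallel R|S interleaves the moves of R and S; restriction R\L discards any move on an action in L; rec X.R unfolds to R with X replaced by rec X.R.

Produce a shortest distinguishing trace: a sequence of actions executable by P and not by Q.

b

LTS(P): 2 reachable states
  u0 = rec X. b.(a.0 + a.X)\{a} ⊢ —b→ u1
  u1 = (a.0 + a.(rec X. b.(a.0 + a.X)\{a}))\{a} ⊢ deadlocked
LTS(Q): 2 reachable states
  v0 = rec X. a.(a.0 + a.X)\{a} ⊢ —a→ v1
  v1 = (a.0 + a.(rec X. a.(a.0 + a.X)\{a}))\{a} ⊢ deadlocked
Run σ = ⟨b⟩ on P: start {u0}
  after b @ step 1: {u1}
  P completes σ.
Run σ = ⟨b⟩ on Q: start {v0}
  after b @ step 1: no successor for Q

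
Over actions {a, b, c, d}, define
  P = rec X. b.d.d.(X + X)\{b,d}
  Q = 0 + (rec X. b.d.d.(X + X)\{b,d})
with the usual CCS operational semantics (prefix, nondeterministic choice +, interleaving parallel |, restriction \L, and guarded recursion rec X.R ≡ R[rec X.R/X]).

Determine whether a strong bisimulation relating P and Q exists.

P ~ Q

Reachable graph of P (4 states):
  u0 = rec X. b.d.d.(X + X)\{b,d} has moves --b--▸ u1
  u1 = d.d.((rec X. b.d.d.(X + X)\{b,d}) + (rec X. b.d.d.(X + X)\{b,d}))\{b,d} has moves --d--▸ u2
  u2 = d.((rec X. b.d.d.(X + X)\{b,d}) + (rec X. b.d.d.(X + X)\{b,d}))\{b,d} has moves --d--▸ u3
  u3 = ((rec X. b.d.d.(X + X)\{b,d}) + (rec X. b.d.d.(X + X)\{b,d}))\{b,d} has moves ∅
Reachable graph of Q (4 states):
  v0 = 0 + (rec X. b.d.d.(X + X)\{b,d}) has moves --b--▸ v1
  v1 = d.d.((rec X. b.d.d.(X + X)\{b,d}) + (rec X. b.d.d.(X + X)\{b,d}))\{b,d} has moves --d--▸ v2
  v2 = d.((rec X. b.d.d.(X + X)\{b,d}) + (rec X. b.d.d.(X + X)\{b,d}))\{b,d} has moves --d--▸ v3
  v3 = ((rec X. b.d.d.(X + X)\{b,d}) + (rec X. b.d.d.(X + X)\{b,d}))\{b,d} has moves ∅
Bisimilarity quotient blocks:
  B0 = {u0, v0}
  B1 = {u1, v1}
  B2 = {u2, v2}
  B3 = {u3, v3}
u0 ∈ B0, v0 ∈ B0 → same block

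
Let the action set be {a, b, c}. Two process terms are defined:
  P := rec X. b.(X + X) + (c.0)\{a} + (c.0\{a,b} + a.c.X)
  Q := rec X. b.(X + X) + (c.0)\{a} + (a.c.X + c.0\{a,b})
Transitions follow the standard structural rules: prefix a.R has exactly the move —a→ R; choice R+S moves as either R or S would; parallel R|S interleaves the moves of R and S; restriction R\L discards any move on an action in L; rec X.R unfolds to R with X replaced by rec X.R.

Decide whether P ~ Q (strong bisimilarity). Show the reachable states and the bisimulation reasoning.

Reachable graph of P (5 states):
  s0 = rec X. b.(X + X) + (c.0)\{a} + (c.0\{a,b} + a.c.X) has moves ··a··> s1, ··b··> s2, ··c··> s3, ··c··> s4
  s1 = c.(rec X. b.(X + X) + (c.0)\{a} + (c.0\{a,b} + a.c.X)) has moves ··c··> s0
  s2 = (rec X. b.(X + X) + (c.0)\{a} + (c.0\{a,b} + a.c.X)) + (rec X. b.(X + X) + (c.0)\{a} + (c.0\{a,b} + a.c.X)) has moves ··a··> s1, ··b··> s2, ··c··> s3, ··c··> s4
  s3 = 0\{a,b} has moves ·
  s4 = 0\{a} has moves ·
Reachable graph of Q (5 states):
  t0 = rec X. b.(X + X) + (c.0)\{a} + (a.c.X + c.0\{a,b}) has moves ··a··> t1, ··b··> t2, ··c··> t3, ··c··> t4
  t1 = c.(rec X. b.(X + X) + (c.0)\{a} + (a.c.X + c.0\{a,b})) has moves ··c··> t0
  t2 = (rec X. b.(X + X) + (c.0)\{a} + (a.c.X + c.0\{a,b})) + (rec X. b.(X + X) + (c.0)\{a} + (a.c.X + c.0\{a,b})) has moves ··a··> t1, ··b··> t2, ··c··> t3, ··c··> t4
  t3 = 0\{a,b} has moves ·
  t4 = 0\{a} has moves ·
Coarsest stable partition (strong bisimilarity classes):
  B0 = {s0, s2, t0, t2}
  B1 = {s3, s4, t3, t4}
  B2 = {s1, t1}
s0 ∈ B0, t0 ∈ B0 → same block

YES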